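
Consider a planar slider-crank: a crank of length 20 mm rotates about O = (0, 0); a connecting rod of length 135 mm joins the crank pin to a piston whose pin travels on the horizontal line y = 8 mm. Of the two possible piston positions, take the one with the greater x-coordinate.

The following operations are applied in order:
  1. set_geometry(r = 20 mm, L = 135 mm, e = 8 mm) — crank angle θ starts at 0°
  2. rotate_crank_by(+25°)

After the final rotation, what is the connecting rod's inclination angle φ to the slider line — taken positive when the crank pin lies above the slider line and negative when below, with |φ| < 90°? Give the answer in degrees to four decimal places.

set_geometry: r = 20 mm, L = 135 mm, e = 8 mm; θ ← 0°
rotate_crank_by(+25°): θ ← 0° +25° = 25°
crank pin P = (r cos θ, r sin θ) = (18.126156, 8.452365)
h = r sin θ − e = 8.452365 − 8 = 0.452365
sin φ = h / L = 0.452365 / 135 = 0.00335085
φ = arcsin(0.00335085) = 0.191990°

0.1920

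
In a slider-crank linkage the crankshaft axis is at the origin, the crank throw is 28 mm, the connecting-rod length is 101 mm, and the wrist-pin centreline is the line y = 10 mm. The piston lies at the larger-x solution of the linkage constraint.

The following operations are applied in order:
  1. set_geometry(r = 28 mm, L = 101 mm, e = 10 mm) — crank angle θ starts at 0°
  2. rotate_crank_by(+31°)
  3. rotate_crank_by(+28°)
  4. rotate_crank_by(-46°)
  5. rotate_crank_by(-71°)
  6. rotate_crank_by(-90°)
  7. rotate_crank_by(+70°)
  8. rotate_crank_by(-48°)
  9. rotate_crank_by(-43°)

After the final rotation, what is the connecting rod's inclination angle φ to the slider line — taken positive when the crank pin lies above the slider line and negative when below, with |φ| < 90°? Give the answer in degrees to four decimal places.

-8.7375

set_geometry: r = 28 mm, L = 101 mm, e = 10 mm; θ ← 0°
rotate_crank_by(+31°): θ ← 0° +31° = 31°
rotate_crank_by(+28°): θ ← 31° +28° = 59°
rotate_crank_by(-46°): θ ← 59° -46° = 13°
rotate_crank_by(-71°): θ ← 13° -71° = -58°
rotate_crank_by(-90°): θ ← -58° -90° = -148°
rotate_crank_by(+70°): θ ← -148° +70° = -78°
rotate_crank_by(-48°): θ ← -78° -48° = -126°
rotate_crank_by(-43°): θ ← -126° -43° = -169°
crank pin P = (r cos θ, r sin θ) = (-27.485561, -5.342652)
h = r sin θ − e = -5.342652 − 10 = -15.342652
sin φ = h / L = -15.342652 / 101 = -0.15190744
φ = arcsin(-0.15190744) = -8.737482°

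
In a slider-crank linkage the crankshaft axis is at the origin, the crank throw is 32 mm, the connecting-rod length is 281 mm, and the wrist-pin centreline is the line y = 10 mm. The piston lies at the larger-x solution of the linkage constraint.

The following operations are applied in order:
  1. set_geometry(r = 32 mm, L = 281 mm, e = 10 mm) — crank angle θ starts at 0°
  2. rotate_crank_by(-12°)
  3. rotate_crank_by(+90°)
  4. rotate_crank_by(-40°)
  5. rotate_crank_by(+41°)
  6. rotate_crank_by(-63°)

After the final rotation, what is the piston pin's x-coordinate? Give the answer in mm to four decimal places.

set_geometry: r = 32 mm, L = 281 mm, e = 10 mm; θ ← 0°
rotate_crank_by(-12°): θ ← 0° -12° = -12°
rotate_crank_by(+90°): θ ← -12° +90° = 78°
rotate_crank_by(-40°): θ ← 78° -40° = 38°
rotate_crank_by(+41°): θ ← 38° +41° = 79°
rotate_crank_by(-63°): θ ← 79° -63° = 16°
crank pin P = (r cos θ, r sin θ) = (30.760374, 8.820395)
h = r sin θ − e = 8.820395 − 10 = -1.179605
x = r cos θ + √(L² − h²) = 30.760374 + √(78961.0 − 1.3915) = 30.760374 + 280.997524 = 311.757898

311.7579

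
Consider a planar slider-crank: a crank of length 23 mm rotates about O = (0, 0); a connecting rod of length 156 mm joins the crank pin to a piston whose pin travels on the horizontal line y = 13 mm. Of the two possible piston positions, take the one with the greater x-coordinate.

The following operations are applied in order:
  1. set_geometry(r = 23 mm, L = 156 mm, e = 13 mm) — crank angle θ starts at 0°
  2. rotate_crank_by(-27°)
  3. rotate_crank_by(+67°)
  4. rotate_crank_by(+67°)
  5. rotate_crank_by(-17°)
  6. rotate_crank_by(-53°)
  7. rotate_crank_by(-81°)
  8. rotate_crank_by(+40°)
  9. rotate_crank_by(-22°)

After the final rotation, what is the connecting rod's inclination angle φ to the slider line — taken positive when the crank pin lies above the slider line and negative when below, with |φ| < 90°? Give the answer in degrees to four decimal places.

set_geometry: r = 23 mm, L = 156 mm, e = 13 mm; θ ← 0°
rotate_crank_by(-27°): θ ← 0° -27° = -27°
rotate_crank_by(+67°): θ ← -27° +67° = 40°
rotate_crank_by(+67°): θ ← 40° +67° = 107°
rotate_crank_by(-17°): θ ← 107° -17° = 90°
rotate_crank_by(-53°): θ ← 90° -53° = 37°
rotate_crank_by(-81°): θ ← 37° -81° = -44°
rotate_crank_by(+40°): θ ← -44° +40° = -4°
rotate_crank_by(-22°): θ ← -4° -22° = -26°
crank pin P = (r cos θ, r sin θ) = (20.672263, -10.082536)
h = r sin θ − e = -10.082536 − 13 = -23.082536
sin φ = h / L = -23.082536 / 156 = -0.14796498
φ = arcsin(-0.14796498) = -8.509012°

-8.5090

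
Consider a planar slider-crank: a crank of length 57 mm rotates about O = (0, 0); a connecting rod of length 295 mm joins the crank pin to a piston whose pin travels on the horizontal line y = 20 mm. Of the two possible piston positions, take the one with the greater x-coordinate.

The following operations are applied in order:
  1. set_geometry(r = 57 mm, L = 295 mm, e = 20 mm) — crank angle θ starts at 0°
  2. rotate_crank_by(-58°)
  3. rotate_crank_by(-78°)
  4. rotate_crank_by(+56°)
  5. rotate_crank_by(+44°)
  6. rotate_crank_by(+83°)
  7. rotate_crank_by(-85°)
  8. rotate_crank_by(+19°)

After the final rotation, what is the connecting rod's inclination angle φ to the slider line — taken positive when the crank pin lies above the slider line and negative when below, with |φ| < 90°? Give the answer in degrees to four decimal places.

-7.5102

set_geometry: r = 57 mm, L = 295 mm, e = 20 mm; θ ← 0°
rotate_crank_by(-58°): θ ← 0° -58° = -58°
rotate_crank_by(-78°): θ ← -58° -78° = -136°
rotate_crank_by(+56°): θ ← -136° +56° = -80°
rotate_crank_by(+44°): θ ← -80° +44° = -36°
rotate_crank_by(+83°): θ ← -36° +83° = 47°
rotate_crank_by(-85°): θ ← 47° -85° = -38°
rotate_crank_by(+19°): θ ← -38° +19° = -19°
crank pin P = (r cos θ, r sin θ) = (53.894559, -18.557385)
h = r sin θ − e = -18.557385 − 20 = -38.557385
sin φ = h / L = -38.557385 / 295 = -0.13070300
φ = arcsin(-0.13070300) = -7.510218°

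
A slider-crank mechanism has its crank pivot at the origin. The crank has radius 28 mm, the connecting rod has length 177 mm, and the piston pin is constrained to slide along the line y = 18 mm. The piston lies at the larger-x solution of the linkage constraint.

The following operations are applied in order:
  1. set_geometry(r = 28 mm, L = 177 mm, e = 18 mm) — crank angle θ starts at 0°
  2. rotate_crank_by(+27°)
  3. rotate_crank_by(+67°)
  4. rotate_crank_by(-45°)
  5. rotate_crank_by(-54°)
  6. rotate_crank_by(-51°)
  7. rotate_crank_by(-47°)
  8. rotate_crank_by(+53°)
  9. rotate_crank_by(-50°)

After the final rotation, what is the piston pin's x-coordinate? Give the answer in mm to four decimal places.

166.1699

set_geometry: r = 28 mm, L = 177 mm, e = 18 mm; θ ← 0°
rotate_crank_by(+27°): θ ← 0° +27° = 27°
rotate_crank_by(+67°): θ ← 27° +67° = 94°
rotate_crank_by(-45°): θ ← 94° -45° = 49°
rotate_crank_by(-54°): θ ← 49° -54° = -5°
rotate_crank_by(-51°): θ ← -5° -51° = -56°
rotate_crank_by(-47°): θ ← -56° -47° = -103°
rotate_crank_by(+53°): θ ← -103° +53° = -50°
rotate_crank_by(-50°): θ ← -50° -50° = -100°
crank pin P = (r cos θ, r sin θ) = (-4.862149, -27.574617)
h = r sin θ − e = -27.574617 − 18 = -45.574617
x = r cos θ + √(L² − h²) = -4.862149 + √(31329.0 − 2077.0457) = -4.862149 + 171.032027 = 166.169878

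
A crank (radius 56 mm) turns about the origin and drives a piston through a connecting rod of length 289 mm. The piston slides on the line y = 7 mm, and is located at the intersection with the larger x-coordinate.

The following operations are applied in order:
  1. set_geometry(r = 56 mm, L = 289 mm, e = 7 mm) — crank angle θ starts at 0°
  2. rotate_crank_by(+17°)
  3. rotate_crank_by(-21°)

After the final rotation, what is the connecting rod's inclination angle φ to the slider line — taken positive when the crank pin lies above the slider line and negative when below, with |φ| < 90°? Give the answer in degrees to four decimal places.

-2.1628

set_geometry: r = 56 mm, L = 289 mm, e = 7 mm; θ ← 0°
rotate_crank_by(+17°): θ ← 0° +17° = 17°
rotate_crank_by(-21°): θ ← 17° -21° = -4°
crank pin P = (r cos θ, r sin θ) = (55.863587, -3.906363)
h = r sin θ − e = -3.906363 − 7 = -10.906363
sin φ = h / L = -10.906363 / 289 = -0.03773828
φ = arcsin(-0.03773828) = -2.162758°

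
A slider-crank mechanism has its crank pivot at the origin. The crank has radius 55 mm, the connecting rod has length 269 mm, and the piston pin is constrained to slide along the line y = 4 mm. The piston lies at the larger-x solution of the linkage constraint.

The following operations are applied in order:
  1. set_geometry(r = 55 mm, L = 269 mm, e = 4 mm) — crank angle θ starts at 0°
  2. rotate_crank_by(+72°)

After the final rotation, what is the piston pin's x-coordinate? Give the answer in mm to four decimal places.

281.6227

set_geometry: r = 55 mm, L = 269 mm, e = 4 mm; θ ← 0°
rotate_crank_by(+72°): θ ← 0° +72° = 72°
crank pin P = (r cos θ, r sin θ) = (16.995935, 52.308108)
h = r sin θ − e = 52.308108 − 4 = 48.308108
x = r cos θ + √(L² − h²) = 16.995935 + √(72361.0 − 2333.6733) = 16.995935 + 264.626769 = 281.622703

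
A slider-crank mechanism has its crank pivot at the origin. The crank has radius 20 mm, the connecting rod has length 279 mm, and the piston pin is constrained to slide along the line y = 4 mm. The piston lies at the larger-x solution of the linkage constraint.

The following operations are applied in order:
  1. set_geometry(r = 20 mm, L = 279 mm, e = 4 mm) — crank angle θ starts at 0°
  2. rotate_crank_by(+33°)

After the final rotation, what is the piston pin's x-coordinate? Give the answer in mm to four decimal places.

295.6883

set_geometry: r = 20 mm, L = 279 mm, e = 4 mm; θ ← 0°
rotate_crank_by(+33°): θ ← 0° +33° = 33°
crank pin P = (r cos θ, r sin θ) = (16.773411, 10.892781)
h = r sin θ − e = 10.892781 − 4 = 6.892781
x = r cos θ + √(L² − h²) = 16.773411 + √(77841.0 − 47.5104) = 16.773411 + 278.914843 = 295.688254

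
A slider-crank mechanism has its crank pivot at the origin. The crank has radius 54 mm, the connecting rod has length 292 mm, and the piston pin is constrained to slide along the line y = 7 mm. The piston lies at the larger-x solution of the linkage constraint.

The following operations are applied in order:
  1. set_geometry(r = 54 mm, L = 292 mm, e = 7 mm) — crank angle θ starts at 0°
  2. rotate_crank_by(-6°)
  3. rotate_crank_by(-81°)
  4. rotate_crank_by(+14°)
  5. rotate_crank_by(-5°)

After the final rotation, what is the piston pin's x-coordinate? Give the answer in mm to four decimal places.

set_geometry: r = 54 mm, L = 292 mm, e = 7 mm; θ ← 0°
rotate_crank_by(-6°): θ ← 0° -6° = -6°
rotate_crank_by(-81°): θ ← -6° -81° = -87°
rotate_crank_by(+14°): θ ← -87° +14° = -73°
rotate_crank_by(-5°): θ ← -73° -5° = -78°
crank pin P = (r cos θ, r sin θ) = (11.227231, -52.819970)
h = r sin θ − e = -52.819970 − 7 = -59.819970
x = r cos θ + √(L² − h²) = 11.227231 + √(85264.0 − 3578.4289) = 11.227231 + 285.806877 = 297.034109

297.0341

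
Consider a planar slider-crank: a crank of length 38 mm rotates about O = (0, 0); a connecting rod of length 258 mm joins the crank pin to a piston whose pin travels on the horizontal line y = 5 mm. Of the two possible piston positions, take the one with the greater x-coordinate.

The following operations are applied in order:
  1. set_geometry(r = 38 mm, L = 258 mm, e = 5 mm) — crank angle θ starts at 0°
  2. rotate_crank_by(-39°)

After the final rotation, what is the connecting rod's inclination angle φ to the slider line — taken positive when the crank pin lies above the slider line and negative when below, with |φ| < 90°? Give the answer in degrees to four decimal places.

set_geometry: r = 38 mm, L = 258 mm, e = 5 mm; θ ← 0°
rotate_crank_by(-39°): θ ← 0° -39° = -39°
crank pin P = (r cos θ, r sin θ) = (29.531547, -23.914175)
h = r sin θ − e = -23.914175 − 5 = -28.914175
sin φ = h / L = -28.914175 / 258 = -0.11207045
φ = arcsin(-0.11207045) = -6.434681°

-6.4347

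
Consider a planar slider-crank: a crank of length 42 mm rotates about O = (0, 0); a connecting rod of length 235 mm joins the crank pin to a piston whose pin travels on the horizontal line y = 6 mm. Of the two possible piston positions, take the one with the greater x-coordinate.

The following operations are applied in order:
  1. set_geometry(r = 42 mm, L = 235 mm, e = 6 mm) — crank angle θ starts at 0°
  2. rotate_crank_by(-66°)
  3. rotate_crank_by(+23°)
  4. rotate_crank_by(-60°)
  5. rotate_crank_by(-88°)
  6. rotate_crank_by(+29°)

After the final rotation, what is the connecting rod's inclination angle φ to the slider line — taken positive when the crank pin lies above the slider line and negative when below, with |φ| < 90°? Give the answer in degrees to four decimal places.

-4.6323

set_geometry: r = 42 mm, L = 235 mm, e = 6 mm; θ ← 0°
rotate_crank_by(-66°): θ ← 0° -66° = -66°
rotate_crank_by(+23°): θ ← -66° +23° = -43°
rotate_crank_by(-60°): θ ← -43° -60° = -103°
rotate_crank_by(-88°): θ ← -103° -88° = -191°
rotate_crank_by(+29°): θ ← -191° +29° = -162°
crank pin P = (r cos θ, r sin θ) = (-39.944374, -12.978714)
h = r sin θ − e = -12.978714 − 6 = -18.978714
sin φ = h / L = -18.978714 / 235 = -0.08076048
φ = arcsin(-0.08076048) = -4.632280°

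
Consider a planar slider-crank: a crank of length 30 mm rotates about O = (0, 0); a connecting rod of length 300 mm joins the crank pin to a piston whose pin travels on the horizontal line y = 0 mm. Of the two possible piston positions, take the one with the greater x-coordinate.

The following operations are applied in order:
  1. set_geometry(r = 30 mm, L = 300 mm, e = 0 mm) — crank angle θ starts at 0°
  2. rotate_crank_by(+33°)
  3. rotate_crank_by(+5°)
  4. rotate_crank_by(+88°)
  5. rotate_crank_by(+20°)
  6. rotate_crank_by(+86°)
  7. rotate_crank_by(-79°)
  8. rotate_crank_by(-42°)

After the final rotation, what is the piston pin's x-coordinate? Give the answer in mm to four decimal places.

287.9387

set_geometry: r = 30 mm, L = 300 mm, e = 0 mm; θ ← 0°
rotate_crank_by(+33°): θ ← 0° +33° = 33°
rotate_crank_by(+5°): θ ← 33° +5° = 38°
rotate_crank_by(+88°): θ ← 38° +88° = 126°
rotate_crank_by(+20°): θ ← 126° +20° = 146°
rotate_crank_by(+86°): θ ← 146° +86° = 232°
rotate_crank_by(-79°): θ ← 232° -79° = 153°
rotate_crank_by(-42°): θ ← 153° -42° = 111°
crank pin P = (r cos θ, r sin θ) = (-10.751038, 28.007413)
h = r sin θ − e = 28.007413 − 0 = 28.007413
x = r cos θ + √(L² − h²) = -10.751038 + √(90000.0 − 784.4152) = -10.751038 + 298.689780 = 287.938742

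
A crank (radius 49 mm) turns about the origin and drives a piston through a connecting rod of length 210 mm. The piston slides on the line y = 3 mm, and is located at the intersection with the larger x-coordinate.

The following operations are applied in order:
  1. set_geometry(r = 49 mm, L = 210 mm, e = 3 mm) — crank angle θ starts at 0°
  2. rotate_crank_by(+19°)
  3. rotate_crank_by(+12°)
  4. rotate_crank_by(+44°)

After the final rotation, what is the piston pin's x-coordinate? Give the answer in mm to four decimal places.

217.9498

set_geometry: r = 49 mm, L = 210 mm, e = 3 mm; θ ← 0°
rotate_crank_by(+19°): θ ← 0° +19° = 19°
rotate_crank_by(+12°): θ ← 19° +12° = 31°
rotate_crank_by(+44°): θ ← 31° +44° = 75°
crank pin P = (r cos θ, r sin θ) = (12.682133, 47.330365)
h = r sin θ − e = 47.330365 − 3 = 44.330365
x = r cos θ + √(L² − h²) = 12.682133 + √(44100.0 − 1965.1813) = 12.682133 + 205.267676 = 217.949809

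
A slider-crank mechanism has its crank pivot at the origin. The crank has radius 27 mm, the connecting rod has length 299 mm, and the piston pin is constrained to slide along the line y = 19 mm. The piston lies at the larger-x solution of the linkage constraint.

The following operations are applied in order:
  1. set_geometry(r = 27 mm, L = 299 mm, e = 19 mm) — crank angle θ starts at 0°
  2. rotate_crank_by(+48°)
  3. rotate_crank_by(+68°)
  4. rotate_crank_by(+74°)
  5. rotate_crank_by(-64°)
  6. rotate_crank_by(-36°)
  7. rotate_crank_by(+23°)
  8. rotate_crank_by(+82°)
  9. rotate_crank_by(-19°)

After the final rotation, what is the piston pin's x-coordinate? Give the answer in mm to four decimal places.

271.5754

set_geometry: r = 27 mm, L = 299 mm, e = 19 mm; θ ← 0°
rotate_crank_by(+48°): θ ← 0° +48° = 48°
rotate_crank_by(+68°): θ ← 48° +68° = 116°
rotate_crank_by(+74°): θ ← 116° +74° = 190°
rotate_crank_by(-64°): θ ← 190° -64° = 126°
rotate_crank_by(-36°): θ ← 126° -36° = 90°
rotate_crank_by(+23°): θ ← 90° +23° = 113°
rotate_crank_by(+82°): θ ← 113° +82° = 195°
rotate_crank_by(-19°): θ ← 195° -19° = 176°
crank pin P = (r cos θ, r sin θ) = (-26.934229, 1.883425)
h = r sin θ − e = 1.883425 − 19 = -17.116575
x = r cos θ + √(L² − h²) = -26.934229 + √(89401.0 − 292.9771) = -26.934229 + 298.509670 = 271.575440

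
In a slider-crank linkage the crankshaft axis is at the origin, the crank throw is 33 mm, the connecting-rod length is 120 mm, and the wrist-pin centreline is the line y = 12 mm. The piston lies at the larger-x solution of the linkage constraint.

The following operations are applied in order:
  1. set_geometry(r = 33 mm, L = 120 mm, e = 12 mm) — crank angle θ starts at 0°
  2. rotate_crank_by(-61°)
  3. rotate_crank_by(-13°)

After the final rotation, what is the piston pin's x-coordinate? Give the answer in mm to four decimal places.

set_geometry: r = 33 mm, L = 120 mm, e = 12 mm; θ ← 0°
rotate_crank_by(-61°): θ ← 0° -61° = -61°
rotate_crank_by(-13°): θ ← -61° -13° = -74°
crank pin P = (r cos θ, r sin θ) = (9.096033, -31.721636)
h = r sin θ − e = -31.721636 − 12 = -43.721636
x = r cos θ + √(L² − h²) = 9.096033 + √(14400.0 − 1911.5815) = 9.096033 + 111.751593 = 120.847626

120.8476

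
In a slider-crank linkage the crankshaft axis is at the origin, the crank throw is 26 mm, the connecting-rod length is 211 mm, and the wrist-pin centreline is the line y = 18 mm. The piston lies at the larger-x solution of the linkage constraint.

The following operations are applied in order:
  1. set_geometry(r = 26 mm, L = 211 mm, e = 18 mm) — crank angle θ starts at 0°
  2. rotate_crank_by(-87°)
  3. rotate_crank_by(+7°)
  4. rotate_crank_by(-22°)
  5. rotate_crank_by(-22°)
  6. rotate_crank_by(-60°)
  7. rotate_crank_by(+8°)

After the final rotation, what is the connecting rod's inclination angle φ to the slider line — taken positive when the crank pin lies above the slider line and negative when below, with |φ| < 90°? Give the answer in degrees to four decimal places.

-5.3882

set_geometry: r = 26 mm, L = 211 mm, e = 18 mm; θ ← 0°
rotate_crank_by(-87°): θ ← 0° -87° = -87°
rotate_crank_by(+7°): θ ← -87° +7° = -80°
rotate_crank_by(-22°): θ ← -80° -22° = -102°
rotate_crank_by(-22°): θ ← -102° -22° = -124°
rotate_crank_by(-60°): θ ← -124° -60° = -184°
rotate_crank_by(+8°): θ ← -184° +8° = -176°
crank pin P = (r cos θ, r sin θ) = (-25.936665, -1.813668)
h = r sin θ − e = -1.813668 − 18 = -19.813668
sin φ = h / L = -19.813668 / 211 = -0.09390364
φ = arcsin(-0.09390364) = -5.388221°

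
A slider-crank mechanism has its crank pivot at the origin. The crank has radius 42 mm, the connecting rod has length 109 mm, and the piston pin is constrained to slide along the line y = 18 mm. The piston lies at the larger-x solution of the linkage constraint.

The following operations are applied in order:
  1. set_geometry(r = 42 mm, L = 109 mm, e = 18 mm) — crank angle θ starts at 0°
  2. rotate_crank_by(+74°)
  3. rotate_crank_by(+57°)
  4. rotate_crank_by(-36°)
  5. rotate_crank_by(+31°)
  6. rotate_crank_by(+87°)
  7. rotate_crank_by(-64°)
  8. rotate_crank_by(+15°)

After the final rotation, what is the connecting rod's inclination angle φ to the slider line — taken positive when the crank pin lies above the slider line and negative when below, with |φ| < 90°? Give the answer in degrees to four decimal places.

set_geometry: r = 42 mm, L = 109 mm, e = 18 mm; θ ← 0°
rotate_crank_by(+74°): θ ← 0° +74° = 74°
rotate_crank_by(+57°): θ ← 74° +57° = 131°
rotate_crank_by(-36°): θ ← 131° -36° = 95°
rotate_crank_by(+31°): θ ← 95° +31° = 126°
rotate_crank_by(+87°): θ ← 126° +87° = 213°
rotate_crank_by(-64°): θ ← 213° -64° = 149°
rotate_crank_by(+15°): θ ← 149° +15° = 164°
crank pin P = (r cos θ, r sin θ) = (-40.372991, 11.576769)
h = r sin θ − e = 11.576769 − 18 = -6.423231
sin φ = h / L = -6.423231 / 109 = -0.05892873
φ = arcsin(-0.05892873) = -3.378324°

-3.3783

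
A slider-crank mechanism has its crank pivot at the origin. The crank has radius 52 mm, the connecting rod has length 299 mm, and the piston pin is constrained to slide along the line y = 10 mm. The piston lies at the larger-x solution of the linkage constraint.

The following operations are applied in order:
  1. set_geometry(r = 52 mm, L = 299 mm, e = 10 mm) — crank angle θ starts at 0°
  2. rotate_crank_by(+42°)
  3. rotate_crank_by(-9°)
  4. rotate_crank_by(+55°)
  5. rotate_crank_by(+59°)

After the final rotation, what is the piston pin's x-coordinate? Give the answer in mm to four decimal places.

254.8273

set_geometry: r = 52 mm, L = 299 mm, e = 10 mm; θ ← 0°
rotate_crank_by(+42°): θ ← 0° +42° = 42°
rotate_crank_by(-9°): θ ← 42° -9° = 33°
rotate_crank_by(+55°): θ ← 33° +55° = 88°
rotate_crank_by(+59°): θ ← 88° +59° = 147°
crank pin P = (r cos θ, r sin θ) = (-43.610870, 28.321230)
h = r sin θ − e = 28.321230 − 10 = 18.321230
x = r cos θ + √(L² − h²) = -43.610870 + √(89401.0 − 335.6675) = -43.610870 + 298.438155 = 254.827286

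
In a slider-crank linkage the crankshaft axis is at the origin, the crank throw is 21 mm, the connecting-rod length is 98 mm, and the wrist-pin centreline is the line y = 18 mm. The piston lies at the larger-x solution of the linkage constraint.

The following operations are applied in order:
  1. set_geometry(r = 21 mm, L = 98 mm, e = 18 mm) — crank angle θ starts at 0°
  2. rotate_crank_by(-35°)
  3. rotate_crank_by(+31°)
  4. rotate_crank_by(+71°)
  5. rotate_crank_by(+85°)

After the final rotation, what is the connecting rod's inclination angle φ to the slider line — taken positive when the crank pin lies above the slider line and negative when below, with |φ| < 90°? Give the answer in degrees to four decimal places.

set_geometry: r = 21 mm, L = 98 mm, e = 18 mm; θ ← 0°
rotate_crank_by(-35°): θ ← 0° -35° = -35°
rotate_crank_by(+31°): θ ← -35° +31° = -4°
rotate_crank_by(+71°): θ ← -4° +71° = 67°
rotate_crank_by(+85°): θ ← 67° +85° = 152°
crank pin P = (r cos θ, r sin θ) = (-18.541899, 9.858903)
h = r sin θ − e = 9.858903 − 18 = -8.141097
sin φ = h / L = -8.141097 / 98 = -0.08307242
φ = arcsin(-0.08307242) = -4.765191°

-4.7652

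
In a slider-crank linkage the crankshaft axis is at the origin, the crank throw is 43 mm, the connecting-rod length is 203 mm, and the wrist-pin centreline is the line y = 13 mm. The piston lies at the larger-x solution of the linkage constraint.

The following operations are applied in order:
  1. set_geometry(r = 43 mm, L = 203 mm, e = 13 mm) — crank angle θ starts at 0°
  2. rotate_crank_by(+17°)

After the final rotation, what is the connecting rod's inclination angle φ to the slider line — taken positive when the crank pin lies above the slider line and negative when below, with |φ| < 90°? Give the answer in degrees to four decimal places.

-0.1208

set_geometry: r = 43 mm, L = 203 mm, e = 13 mm; θ ← 0°
rotate_crank_by(+17°): θ ← 0° +17° = 17°
crank pin P = (r cos θ, r sin θ) = (41.121105, 12.571983)
h = r sin θ − e = 12.571983 − 13 = -0.428017
sin φ = h / L = -0.428017 / 203 = -0.00210846
φ = arcsin(-0.00210846) = -0.120806°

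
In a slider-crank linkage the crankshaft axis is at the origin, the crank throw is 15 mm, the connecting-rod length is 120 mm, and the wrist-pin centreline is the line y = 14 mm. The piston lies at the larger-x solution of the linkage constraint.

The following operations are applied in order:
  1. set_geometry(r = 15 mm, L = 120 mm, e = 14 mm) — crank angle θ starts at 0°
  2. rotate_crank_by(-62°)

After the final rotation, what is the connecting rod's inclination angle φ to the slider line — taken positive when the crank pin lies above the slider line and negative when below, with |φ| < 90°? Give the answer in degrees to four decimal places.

set_geometry: r = 15 mm, L = 120 mm, e = 14 mm; θ ← 0°
rotate_crank_by(-62°): θ ← 0° -62° = -62°
crank pin P = (r cos θ, r sin θ) = (7.042073, -13.244214)
h = r sin θ − e = -13.244214 − 14 = -27.244214
sin φ = h / L = -27.244214 / 120 = -0.22703512
φ = arcsin(-0.22703512) = -13.122579°

-13.1226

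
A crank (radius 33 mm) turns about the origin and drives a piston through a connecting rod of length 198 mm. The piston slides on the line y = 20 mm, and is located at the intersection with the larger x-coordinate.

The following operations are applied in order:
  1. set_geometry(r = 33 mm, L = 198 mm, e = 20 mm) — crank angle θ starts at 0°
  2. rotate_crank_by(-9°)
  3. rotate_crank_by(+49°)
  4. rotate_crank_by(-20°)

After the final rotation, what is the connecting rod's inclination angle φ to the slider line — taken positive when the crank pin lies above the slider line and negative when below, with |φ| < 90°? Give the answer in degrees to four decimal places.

set_geometry: r = 33 mm, L = 198 mm, e = 20 mm; θ ← 0°
rotate_crank_by(-9°): θ ← 0° -9° = -9°
rotate_crank_by(+49°): θ ← -9° +49° = 40°
rotate_crank_by(-20°): θ ← 40° -20° = 20°
crank pin P = (r cos θ, r sin θ) = (31.009856, 11.286665)
h = r sin θ − e = 11.286665 − 20 = -8.713335
sin φ = h / L = -8.713335 / 198 = -0.04400674
φ = arcsin(-0.04400674) = -2.522215°

-2.5222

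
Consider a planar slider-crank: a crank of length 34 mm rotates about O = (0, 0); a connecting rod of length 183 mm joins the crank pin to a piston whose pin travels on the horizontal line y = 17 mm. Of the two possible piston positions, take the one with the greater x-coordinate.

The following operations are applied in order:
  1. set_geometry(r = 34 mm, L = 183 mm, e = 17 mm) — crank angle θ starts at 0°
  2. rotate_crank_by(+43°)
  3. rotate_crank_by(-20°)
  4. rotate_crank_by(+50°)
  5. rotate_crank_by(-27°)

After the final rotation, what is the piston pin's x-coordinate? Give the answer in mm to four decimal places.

set_geometry: r = 34 mm, L = 183 mm, e = 17 mm; θ ← 0°
rotate_crank_by(+43°): θ ← 0° +43° = 43°
rotate_crank_by(-20°): θ ← 43° -20° = 23°
rotate_crank_by(+50°): θ ← 23° +50° = 73°
rotate_crank_by(-27°): θ ← 73° -27° = 46°
crank pin P = (r cos θ, r sin θ) = (23.618385, 24.457553)
h = r sin θ − e = 24.457553 − 17 = 7.457553
x = r cos θ + √(L² − h²) = 23.618385 + √(33489.0 − 55.6151) = 23.618385 + 182.847983 = 206.466368

206.4664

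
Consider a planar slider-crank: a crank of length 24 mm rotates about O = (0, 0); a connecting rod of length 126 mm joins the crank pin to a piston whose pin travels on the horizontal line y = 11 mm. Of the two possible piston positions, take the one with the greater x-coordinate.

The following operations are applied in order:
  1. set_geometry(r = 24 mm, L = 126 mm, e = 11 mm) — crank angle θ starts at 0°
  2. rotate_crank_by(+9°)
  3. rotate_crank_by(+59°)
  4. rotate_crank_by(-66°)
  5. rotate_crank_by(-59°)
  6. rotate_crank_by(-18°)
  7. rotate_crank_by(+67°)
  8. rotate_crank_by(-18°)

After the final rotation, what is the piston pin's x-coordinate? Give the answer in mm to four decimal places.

set_geometry: r = 24 mm, L = 126 mm, e = 11 mm; θ ← 0°
rotate_crank_by(+9°): θ ← 0° +9° = 9°
rotate_crank_by(+59°): θ ← 9° +59° = 68°
rotate_crank_by(-66°): θ ← 68° -66° = 2°
rotate_crank_by(-59°): θ ← 2° -59° = -57°
rotate_crank_by(-18°): θ ← -57° -18° = -75°
rotate_crank_by(+67°): θ ← -75° +67° = -8°
rotate_crank_by(-18°): θ ← -8° -18° = -26°
crank pin P = (r cos θ, r sin θ) = (21.571057, -10.520908)
h = r sin θ − e = -10.520908 − 11 = -21.520908
x = r cos θ + √(L² − h²) = 21.571057 + √(15876.0 − 463.1495) = 21.571057 + 124.148502 = 145.719559

145.7196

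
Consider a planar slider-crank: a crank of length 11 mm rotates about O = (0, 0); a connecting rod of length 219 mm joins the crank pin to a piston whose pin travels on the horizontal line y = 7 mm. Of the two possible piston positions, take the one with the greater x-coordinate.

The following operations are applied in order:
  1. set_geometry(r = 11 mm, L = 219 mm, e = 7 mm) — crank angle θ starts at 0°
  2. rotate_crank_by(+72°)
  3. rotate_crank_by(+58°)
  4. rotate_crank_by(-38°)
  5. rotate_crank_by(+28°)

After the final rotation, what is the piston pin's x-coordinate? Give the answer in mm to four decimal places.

213.4854

set_geometry: r = 11 mm, L = 219 mm, e = 7 mm; θ ← 0°
rotate_crank_by(+72°): θ ← 0° +72° = 72°
rotate_crank_by(+58°): θ ← 72° +58° = 130°
rotate_crank_by(-38°): θ ← 130° -38° = 92°
rotate_crank_by(+28°): θ ← 92° +28° = 120°
crank pin P = (r cos θ, r sin θ) = (-5.500000, 9.526279)
h = r sin θ − e = 9.526279 − 7 = 2.526279
x = r cos θ + √(L² − h²) = -5.500000 + √(47961.0 − 6.3821) = -5.500000 + 218.985429 = 213.485429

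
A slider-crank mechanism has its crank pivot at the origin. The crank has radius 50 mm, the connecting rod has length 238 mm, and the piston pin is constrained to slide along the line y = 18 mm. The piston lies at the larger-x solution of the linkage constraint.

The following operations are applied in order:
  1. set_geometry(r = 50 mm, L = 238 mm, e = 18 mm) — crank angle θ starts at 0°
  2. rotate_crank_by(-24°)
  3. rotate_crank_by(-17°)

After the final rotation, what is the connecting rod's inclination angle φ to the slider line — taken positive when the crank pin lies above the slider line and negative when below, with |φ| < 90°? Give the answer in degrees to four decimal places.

set_geometry: r = 50 mm, L = 238 mm, e = 18 mm; θ ← 0°
rotate_crank_by(-24°): θ ← 0° -24° = -24°
rotate_crank_by(-17°): θ ← -24° -17° = -41°
crank pin P = (r cos θ, r sin θ) = (37.735479, -32.802951)
h = r sin θ − e = -32.802951 − 18 = -50.802951
sin φ = h / L = -50.802951 / 238 = -0.21345778
φ = arcsin(-0.21345778) = -12.325064°

-12.3251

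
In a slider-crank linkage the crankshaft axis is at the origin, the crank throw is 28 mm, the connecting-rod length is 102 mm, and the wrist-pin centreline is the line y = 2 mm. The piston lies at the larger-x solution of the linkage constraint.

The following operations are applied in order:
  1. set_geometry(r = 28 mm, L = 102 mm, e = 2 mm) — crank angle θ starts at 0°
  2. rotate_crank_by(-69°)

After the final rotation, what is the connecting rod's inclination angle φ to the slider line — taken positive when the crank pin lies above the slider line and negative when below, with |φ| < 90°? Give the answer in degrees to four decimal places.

set_geometry: r = 28 mm, L = 102 mm, e = 2 mm; θ ← 0°
rotate_crank_by(-69°): θ ← 0° -69° = -69°
crank pin P = (r cos θ, r sin θ) = (10.034303, -26.140252)
h = r sin θ − e = -26.140252 − 2 = -28.140252
sin φ = h / L = -28.140252 / 102 = -0.27588482
φ = arcsin(-0.27588482) = -16.014751°

-16.0148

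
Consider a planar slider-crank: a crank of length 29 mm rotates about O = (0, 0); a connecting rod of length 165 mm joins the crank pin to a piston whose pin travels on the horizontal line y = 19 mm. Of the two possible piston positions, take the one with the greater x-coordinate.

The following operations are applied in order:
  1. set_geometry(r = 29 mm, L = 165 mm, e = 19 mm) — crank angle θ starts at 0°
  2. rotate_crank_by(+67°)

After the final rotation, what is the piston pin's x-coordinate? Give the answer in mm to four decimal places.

176.1517

set_geometry: r = 29 mm, L = 165 mm, e = 19 mm; θ ← 0°
rotate_crank_by(+67°): θ ← 0° +67° = 67°
crank pin P = (r cos θ, r sin θ) = (11.331203, 26.694641)
h = r sin θ − e = 26.694641 − 19 = 7.694641
x = r cos θ + √(L² − h²) = 11.331203 + √(27225.0 − 59.2075) = 11.331203 + 164.820486 = 176.151688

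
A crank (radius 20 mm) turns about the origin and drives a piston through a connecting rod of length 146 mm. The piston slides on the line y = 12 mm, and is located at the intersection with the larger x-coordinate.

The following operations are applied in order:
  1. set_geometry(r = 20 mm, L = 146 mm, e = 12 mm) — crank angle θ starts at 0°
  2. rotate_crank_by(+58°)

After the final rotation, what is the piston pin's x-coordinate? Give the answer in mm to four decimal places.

set_geometry: r = 20 mm, L = 146 mm, e = 12 mm; θ ← 0°
rotate_crank_by(+58°): θ ← 0° +58° = 58°
crank pin P = (r cos θ, r sin θ) = (10.598385, 16.960962)
h = r sin θ − e = 16.960962 − 12 = 4.960962
x = r cos θ + √(L² − h²) = 10.598385 + √(21316.0 − 24.6111) = 10.598385 + 145.915691 = 156.514076

156.5141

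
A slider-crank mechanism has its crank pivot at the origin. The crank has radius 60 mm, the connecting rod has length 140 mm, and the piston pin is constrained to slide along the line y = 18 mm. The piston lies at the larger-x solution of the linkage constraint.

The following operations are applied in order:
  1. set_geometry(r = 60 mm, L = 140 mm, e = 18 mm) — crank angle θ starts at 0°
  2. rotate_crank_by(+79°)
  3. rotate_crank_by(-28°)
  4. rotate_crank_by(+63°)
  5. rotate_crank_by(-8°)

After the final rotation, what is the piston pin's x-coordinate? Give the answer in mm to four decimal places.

set_geometry: r = 60 mm, L = 140 mm, e = 18 mm; θ ← 0°
rotate_crank_by(+79°): θ ← 0° +79° = 79°
rotate_crank_by(-28°): θ ← 79° -28° = 51°
rotate_crank_by(+63°): θ ← 51° +63° = 114°
rotate_crank_by(-8°): θ ← 114° -8° = 106°
crank pin P = (r cos θ, r sin θ) = (-16.538241, 57.675702)
h = r sin θ − e = 57.675702 − 18 = 39.675702
x = r cos θ + √(L² − h²) = -16.538241 + √(19600.0 − 1574.1613) = -16.538241 + 134.260339 = 117.722098

117.7221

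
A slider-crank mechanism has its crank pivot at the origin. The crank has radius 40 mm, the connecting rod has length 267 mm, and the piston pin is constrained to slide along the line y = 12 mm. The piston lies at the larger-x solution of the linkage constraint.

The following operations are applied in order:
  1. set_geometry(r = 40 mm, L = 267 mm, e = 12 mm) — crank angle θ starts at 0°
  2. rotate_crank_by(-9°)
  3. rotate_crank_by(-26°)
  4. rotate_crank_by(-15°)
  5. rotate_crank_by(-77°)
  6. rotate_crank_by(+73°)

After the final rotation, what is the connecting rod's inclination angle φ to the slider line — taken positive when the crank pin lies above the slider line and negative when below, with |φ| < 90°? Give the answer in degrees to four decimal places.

-9.5637

set_geometry: r = 40 mm, L = 267 mm, e = 12 mm; θ ← 0°
rotate_crank_by(-9°): θ ← 0° -9° = -9°
rotate_crank_by(-26°): θ ← -9° -26° = -35°
rotate_crank_by(-15°): θ ← -35° -15° = -50°
rotate_crank_by(-77°): θ ← -50° -77° = -127°
rotate_crank_by(+73°): θ ← -127° +73° = -54°
crank pin P = (r cos θ, r sin θ) = (23.511410, -32.360680)
h = r sin θ − e = -32.360680 − 12 = -44.360680
sin φ = h / L = -44.360680 / 267 = -0.16614487
φ = arcsin(-0.16614487) = -9.563749°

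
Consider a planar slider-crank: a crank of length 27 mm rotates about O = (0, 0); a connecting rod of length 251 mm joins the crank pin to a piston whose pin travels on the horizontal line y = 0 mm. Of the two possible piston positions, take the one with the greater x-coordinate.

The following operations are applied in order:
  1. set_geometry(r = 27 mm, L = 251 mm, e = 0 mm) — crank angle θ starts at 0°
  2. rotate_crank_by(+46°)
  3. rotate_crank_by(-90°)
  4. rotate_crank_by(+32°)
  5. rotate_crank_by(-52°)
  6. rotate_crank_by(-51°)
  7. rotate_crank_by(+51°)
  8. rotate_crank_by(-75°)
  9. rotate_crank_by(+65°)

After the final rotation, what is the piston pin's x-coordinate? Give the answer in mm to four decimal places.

set_geometry: r = 27 mm, L = 251 mm, e = 0 mm; θ ← 0°
rotate_crank_by(+46°): θ ← 0° +46° = 46°
rotate_crank_by(-90°): θ ← 46° -90° = -44°
rotate_crank_by(+32°): θ ← -44° +32° = -12°
rotate_crank_by(-52°): θ ← -12° -52° = -64°
rotate_crank_by(-51°): θ ← -64° -51° = -115°
rotate_crank_by(+51°): θ ← -115° +51° = -64°
rotate_crank_by(-75°): θ ← -64° -75° = -139°
rotate_crank_by(+65°): θ ← -139° +65° = -74°
crank pin P = (r cos θ, r sin θ) = (7.442209, -25.954066)
h = r sin θ − e = -25.954066 − 0 = -25.954066
x = r cos θ + √(L² − h²) = 7.442209 + √(63001.0 − 673.6135) = 7.442209 + 249.654534 = 257.096743

257.0967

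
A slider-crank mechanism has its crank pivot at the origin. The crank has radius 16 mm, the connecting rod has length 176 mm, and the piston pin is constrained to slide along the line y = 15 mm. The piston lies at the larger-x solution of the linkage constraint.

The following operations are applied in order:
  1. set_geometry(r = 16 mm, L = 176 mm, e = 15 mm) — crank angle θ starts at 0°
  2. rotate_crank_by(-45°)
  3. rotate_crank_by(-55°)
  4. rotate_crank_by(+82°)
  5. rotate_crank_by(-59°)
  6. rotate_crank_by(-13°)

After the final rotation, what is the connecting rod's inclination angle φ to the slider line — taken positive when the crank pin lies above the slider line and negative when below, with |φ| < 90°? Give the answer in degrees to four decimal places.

-10.1448

set_geometry: r = 16 mm, L = 176 mm, e = 15 mm; θ ← 0°
rotate_crank_by(-45°): θ ← 0° -45° = -45°
rotate_crank_by(-55°): θ ← -45° -55° = -100°
rotate_crank_by(+82°): θ ← -100° +82° = -18°
rotate_crank_by(-59°): θ ← -18° -59° = -77°
rotate_crank_by(-13°): θ ← -77° -13° = -90°
crank pin P = (r cos θ, r sin θ) = (0.000000, -16.000000)
h = r sin θ − e = -16.000000 − 15 = -31.000000
sin φ = h / L = -31.000000 / 176 = -0.17613636
φ = arcsin(-0.17613636) = -10.144794°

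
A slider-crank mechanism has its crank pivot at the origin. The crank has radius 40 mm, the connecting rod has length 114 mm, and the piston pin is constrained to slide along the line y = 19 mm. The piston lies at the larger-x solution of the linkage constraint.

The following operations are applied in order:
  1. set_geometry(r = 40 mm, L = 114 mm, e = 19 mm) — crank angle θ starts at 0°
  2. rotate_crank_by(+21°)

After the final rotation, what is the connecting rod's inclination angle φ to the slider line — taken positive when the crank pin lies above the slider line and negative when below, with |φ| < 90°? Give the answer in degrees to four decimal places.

-2.3454

set_geometry: r = 40 mm, L = 114 mm, e = 19 mm; θ ← 0°
rotate_crank_by(+21°): θ ← 0° +21° = 21°
crank pin P = (r cos θ, r sin θ) = (37.343217, 14.334718)
h = r sin θ − e = 14.334718 − 19 = -4.665282
sin φ = h / L = -4.665282 / 114 = -0.04092353
φ = arcsin(-0.04092353) = -2.345400°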